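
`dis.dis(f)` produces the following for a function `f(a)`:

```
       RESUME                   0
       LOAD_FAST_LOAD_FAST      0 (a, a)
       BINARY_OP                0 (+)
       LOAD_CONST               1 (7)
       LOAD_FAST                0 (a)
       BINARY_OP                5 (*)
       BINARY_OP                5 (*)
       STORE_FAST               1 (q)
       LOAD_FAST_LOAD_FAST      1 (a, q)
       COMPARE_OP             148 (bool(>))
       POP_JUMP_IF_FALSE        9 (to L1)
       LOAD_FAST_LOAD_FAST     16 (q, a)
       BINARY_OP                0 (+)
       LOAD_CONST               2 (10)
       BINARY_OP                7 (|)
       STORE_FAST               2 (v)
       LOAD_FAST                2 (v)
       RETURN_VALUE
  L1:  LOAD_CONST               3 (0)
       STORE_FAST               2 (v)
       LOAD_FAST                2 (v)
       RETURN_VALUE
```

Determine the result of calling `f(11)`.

0

LOAD_FAST_LOAD_FAST a,a → push 11,11. Stack: [11, 11]
BINARY_OP + → 11 + 11 = 22. Stack: [22]
LOAD_CONST → push 7. Stack: [22, 7]
LOAD_FAST a → push 11. Stack: [22, 7, 11]
BINARY_OP * → 7 * 11 = 77. Stack: [22, 77]
BINARY_OP * → 22 * 77 = 1694. Stack: [1694]
STORE_FAST q → q=1694. Stack: []
LOAD_FAST_LOAD_FAST a,q → push 11,1694. Stack: [11, 1694]
COMPARE_OP bool(>) → 11 vs 1694 = False. Stack: [False]
POP_JUMP_IF_FALSE → pop False; jump. Stack: []
LOAD_CONST → push 0. Stack: [0]
STORE_FAST v → v=0. Stack: []
LOAD_FAST v → push 0. Stack: [0]
RETURN_VALUE → return 0.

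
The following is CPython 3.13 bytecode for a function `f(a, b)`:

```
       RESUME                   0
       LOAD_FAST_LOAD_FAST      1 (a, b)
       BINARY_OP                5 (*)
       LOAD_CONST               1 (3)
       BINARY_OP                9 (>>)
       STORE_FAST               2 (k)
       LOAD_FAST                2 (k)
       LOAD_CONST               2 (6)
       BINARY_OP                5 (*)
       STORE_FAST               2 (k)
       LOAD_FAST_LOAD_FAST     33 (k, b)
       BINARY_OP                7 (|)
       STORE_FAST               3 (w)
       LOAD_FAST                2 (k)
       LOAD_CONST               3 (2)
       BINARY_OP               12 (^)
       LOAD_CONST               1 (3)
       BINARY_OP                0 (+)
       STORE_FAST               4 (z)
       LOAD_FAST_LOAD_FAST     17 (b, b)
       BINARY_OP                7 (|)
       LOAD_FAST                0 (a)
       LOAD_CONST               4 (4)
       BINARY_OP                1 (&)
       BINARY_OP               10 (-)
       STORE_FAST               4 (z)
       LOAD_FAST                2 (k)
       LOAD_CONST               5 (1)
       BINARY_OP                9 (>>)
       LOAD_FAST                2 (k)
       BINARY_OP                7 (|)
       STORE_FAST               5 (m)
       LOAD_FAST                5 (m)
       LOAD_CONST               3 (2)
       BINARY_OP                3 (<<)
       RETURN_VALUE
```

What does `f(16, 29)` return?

2040

LOAD_FAST_LOAD_FAST a,b → push 16,29. Stack: [16, 29]
BINARY_OP * → 16 * 29 = 464. Stack: [464]
LOAD_CONST → push 3. Stack: [464, 3]
BINARY_OP >> → 464 >> 3 = 58. Stack: [58]
STORE_FAST k → k=58. Stack: []
LOAD_FAST k → push 58. Stack: [58]
LOAD_CONST → push 6. Stack: [58, 6]
BINARY_OP * → 58 * 6 = 348. Stack: [348]
STORE_FAST k → k=348. Stack: []
LOAD_FAST_LOAD_FAST k,b → push 348,29. Stack: [348, 29]
BINARY_OP | → 348 | 29 = 349. Stack: [349]
STORE_FAST w → w=349. Stack: []
LOAD_FAST k → push 348. Stack: [348]
LOAD_CONST → push 2. Stack: [348, 2]
BINARY_OP ^ → 348 ^ 2 = 350. Stack: [350]
LOAD_CONST → push 3. Stack: [350, 3]
BINARY_OP + → 350 + 3 = 353. Stack: [353]
STORE_FAST z → z=353. Stack: []
LOAD_FAST_LOAD_FAST b,b → push 29,29. Stack: [29, 29]
BINARY_OP | → 29 | 29 = 29. Stack: [29]
LOAD_FAST a → push 16. Stack: [29, 16]
LOAD_CONST → push 4. Stack: [29, 16, 4]
BINARY_OP & → 16 & 4 = 0. Stack: [29, 0]
BINARY_OP - → 29 - 0 = 29. Stack: [29]
STORE_FAST z → z=29. Stack: []
LOAD_FAST k → push 348. Stack: [348]
LOAD_CONST → push 1. Stack: [348, 1]
BINARY_OP >> → 348 >> 1 = 174. Stack: [174]
LOAD_FAST k → push 348. Stack: [174, 348]
BINARY_OP | → 174 | 348 = 510. Stack: [510]
STORE_FAST m → m=510. Stack: []
LOAD_FAST m → push 510. Stack: [510]
LOAD_CONST → push 2. Stack: [510, 2]
BINARY_OP << → 510 << 2 = 2040. Stack: [2040]
RETURN_VALUE → return 2040.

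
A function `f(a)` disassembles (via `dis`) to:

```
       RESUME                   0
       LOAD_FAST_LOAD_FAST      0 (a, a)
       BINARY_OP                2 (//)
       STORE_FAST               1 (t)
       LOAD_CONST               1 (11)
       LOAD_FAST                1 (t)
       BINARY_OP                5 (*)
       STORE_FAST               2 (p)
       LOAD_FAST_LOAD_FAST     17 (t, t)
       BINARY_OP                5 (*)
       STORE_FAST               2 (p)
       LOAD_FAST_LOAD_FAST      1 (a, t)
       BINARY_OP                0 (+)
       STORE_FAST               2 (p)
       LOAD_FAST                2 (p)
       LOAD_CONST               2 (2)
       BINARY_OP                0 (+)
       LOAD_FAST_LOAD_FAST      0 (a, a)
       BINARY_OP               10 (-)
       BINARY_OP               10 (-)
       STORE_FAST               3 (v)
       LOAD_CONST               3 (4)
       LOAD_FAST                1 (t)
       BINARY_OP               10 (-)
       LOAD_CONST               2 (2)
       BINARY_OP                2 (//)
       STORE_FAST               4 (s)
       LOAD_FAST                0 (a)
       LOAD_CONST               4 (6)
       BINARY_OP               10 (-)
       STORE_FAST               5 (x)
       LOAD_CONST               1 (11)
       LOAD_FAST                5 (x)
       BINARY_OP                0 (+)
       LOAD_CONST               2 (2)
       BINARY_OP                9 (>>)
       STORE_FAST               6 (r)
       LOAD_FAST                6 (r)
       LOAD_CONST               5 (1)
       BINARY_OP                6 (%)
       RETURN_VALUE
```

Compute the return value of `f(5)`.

0

LOAD_FAST_LOAD_FAST a,a → push 5,5. Stack: [5, 5]
BINARY_OP // → 5 // 5 = 1. Stack: [1]
STORE_FAST t → t=1. Stack: []
LOAD_CONST → push 11. Stack: [11]
LOAD_FAST t → push 1. Stack: [11, 1]
BINARY_OP * → 11 * 1 = 11. Stack: [11]
STORE_FAST p → p=11. Stack: []
LOAD_FAST_LOAD_FAST t,t → push 1,1. Stack: [1, 1]
BINARY_OP * → 1 * 1 = 1. Stack: [1]
STORE_FAST p → p=1. Stack: []
LOAD_FAST_LOAD_FAST a,t → push 5,1. Stack: [5, 1]
BINARY_OP + → 5 + 1 = 6. Stack: [6]
STORE_FAST p → p=6. Stack: []
LOAD_FAST p → push 6. Stack: [6]
LOAD_CONST → push 2. Stack: [6, 2]
BINARY_OP + → 6 + 2 = 8. Stack: [8]
LOAD_FAST_LOAD_FAST a,a → push 5,5. Stack: [8, 5, 5]
BINARY_OP - → 5 - 5 = 0. Stack: [8, 0]
BINARY_OP - → 8 - 0 = 8. Stack: [8]
STORE_FAST v → v=8. Stack: []
LOAD_CONST → push 4. Stack: [4]
LOAD_FAST t → push 1. Stack: [4, 1]
BINARY_OP - → 4 - 1 = 3. Stack: [3]
LOAD_CONST → push 2. Stack: [3, 2]
BINARY_OP // → 3 // 2 = 1. Stack: [1]
STORE_FAST s → s=1. Stack: []
LOAD_FAST a → push 5. Stack: [5]
LOAD_CONST → push 6. Stack: [5, 6]
BINARY_OP - → 5 - 6 = -1. Stack: [-1]
STORE_FAST x → x=-1. Stack: []
LOAD_CONST → push 11. Stack: [11]
LOAD_FAST x → push -1. Stack: [11, -1]
BINARY_OP + → 11 + -1 = 10. Stack: [10]
LOAD_CONST → push 2. Stack: [10, 2]
BINARY_OP >> → 10 >> 2 = 2. Stack: [2]
STORE_FAST r → r=2. Stack: []
LOAD_FAST r → push 2. Stack: [2]
LOAD_CONST → push 1. Stack: [2, 1]
BINARY_OP % → 2 % 1 = 0. Stack: [0]
RETURN_VALUE → return 0.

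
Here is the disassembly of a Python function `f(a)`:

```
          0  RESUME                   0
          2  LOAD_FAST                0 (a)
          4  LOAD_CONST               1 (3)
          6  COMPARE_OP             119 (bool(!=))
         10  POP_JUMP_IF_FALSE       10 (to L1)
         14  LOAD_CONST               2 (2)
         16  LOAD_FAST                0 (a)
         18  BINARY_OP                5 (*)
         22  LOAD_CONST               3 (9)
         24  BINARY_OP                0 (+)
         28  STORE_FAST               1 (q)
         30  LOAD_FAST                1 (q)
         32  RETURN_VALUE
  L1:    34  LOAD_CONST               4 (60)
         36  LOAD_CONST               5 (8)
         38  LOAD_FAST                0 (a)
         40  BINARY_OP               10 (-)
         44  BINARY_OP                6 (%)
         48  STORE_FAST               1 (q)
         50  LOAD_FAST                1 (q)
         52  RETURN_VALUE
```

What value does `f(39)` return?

LOAD_FAST a → push 39. Stack: [39]
LOAD_CONST → push 3. Stack: [39, 3]
COMPARE_OP bool(!=) → 39 vs 3 = True. Stack: [True]
POP_JUMP_IF_FALSE → pop True; no jump. Stack: []
LOAD_CONST → push 2. Stack: [2]
LOAD_FAST a → push 39. Stack: [2, 39]
BINARY_OP * → 2 * 39 = 78. Stack: [78]
LOAD_CONST → push 9. Stack: [78, 9]
BINARY_OP + → 78 + 9 = 87. Stack: [87]
STORE_FAST q → q=87. Stack: []
LOAD_FAST q → push 87. Stack: [87]
RETURN_VALUE → return 87.

87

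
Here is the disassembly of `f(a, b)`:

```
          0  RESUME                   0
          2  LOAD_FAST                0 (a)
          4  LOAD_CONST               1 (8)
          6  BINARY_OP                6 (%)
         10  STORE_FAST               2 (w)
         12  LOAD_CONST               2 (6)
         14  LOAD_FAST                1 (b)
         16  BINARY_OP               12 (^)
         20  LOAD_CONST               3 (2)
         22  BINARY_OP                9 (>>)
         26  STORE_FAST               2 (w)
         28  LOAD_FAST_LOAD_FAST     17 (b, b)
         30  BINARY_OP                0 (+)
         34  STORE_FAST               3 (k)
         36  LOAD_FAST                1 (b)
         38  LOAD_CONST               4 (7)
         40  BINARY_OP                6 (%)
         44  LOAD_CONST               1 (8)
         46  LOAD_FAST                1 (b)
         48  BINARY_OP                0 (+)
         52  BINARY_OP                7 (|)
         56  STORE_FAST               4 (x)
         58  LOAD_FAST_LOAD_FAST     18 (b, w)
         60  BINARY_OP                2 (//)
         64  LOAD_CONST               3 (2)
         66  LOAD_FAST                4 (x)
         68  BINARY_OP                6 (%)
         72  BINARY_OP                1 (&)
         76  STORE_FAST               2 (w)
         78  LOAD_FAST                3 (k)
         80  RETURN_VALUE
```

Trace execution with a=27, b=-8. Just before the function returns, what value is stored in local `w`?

LOAD_FAST a → push 27. Stack: [27]
LOAD_CONST → push 8. Stack: [27, 8]
BINARY_OP % → 27 % 8 = 3. Stack: [3]
STORE_FAST w → w=3. Stack: []
LOAD_CONST → push 6. Stack: [6]
LOAD_FAST b → push -8. Stack: [6, -8]
BINARY_OP ^ → 6 ^ -8 = -2. Stack: [-2]
LOAD_CONST → push 2. Stack: [-2, 2]
BINARY_OP >> → -2 >> 2 = -1. Stack: [-1]
STORE_FAST w → w=-1. Stack: []
LOAD_FAST_LOAD_FAST b,b → push -8,-8. Stack: [-8, -8]
BINARY_OP + → -8 + -8 = -16. Stack: [-16]
STORE_FAST k → k=-16. Stack: []
LOAD_FAST b → push -8. Stack: [-8]
LOAD_CONST → push 7. Stack: [-8, 7]
BINARY_OP % → -8 % 7 = 6. Stack: [6]
LOAD_CONST → push 8. Stack: [6, 8]
LOAD_FAST b → push -8. Stack: [6, 8, -8]
BINARY_OP + → 8 + -8 = 0. Stack: [6, 0]
BINARY_OP | → 6 | 0 = 6. Stack: [6]
STORE_FAST x → x=6. Stack: []
LOAD_FAST_LOAD_FAST b,w → push -8,-1. Stack: [-8, -1]
BINARY_OP // → -8 // -1 = 8. Stack: [8]
LOAD_CONST → push 2. Stack: [8, 2]
LOAD_FAST x → push 6. Stack: [8, 2, 6]
BINARY_OP % → 2 % 6 = 2. Stack: [8, 2]
BINARY_OP & → 8 & 2 = 0. Stack: [0]
STORE_FAST w → w=0. Stack: []
LOAD_FAST k → push -16. Stack: [-16]
RETURN_VALUE → return -16.

0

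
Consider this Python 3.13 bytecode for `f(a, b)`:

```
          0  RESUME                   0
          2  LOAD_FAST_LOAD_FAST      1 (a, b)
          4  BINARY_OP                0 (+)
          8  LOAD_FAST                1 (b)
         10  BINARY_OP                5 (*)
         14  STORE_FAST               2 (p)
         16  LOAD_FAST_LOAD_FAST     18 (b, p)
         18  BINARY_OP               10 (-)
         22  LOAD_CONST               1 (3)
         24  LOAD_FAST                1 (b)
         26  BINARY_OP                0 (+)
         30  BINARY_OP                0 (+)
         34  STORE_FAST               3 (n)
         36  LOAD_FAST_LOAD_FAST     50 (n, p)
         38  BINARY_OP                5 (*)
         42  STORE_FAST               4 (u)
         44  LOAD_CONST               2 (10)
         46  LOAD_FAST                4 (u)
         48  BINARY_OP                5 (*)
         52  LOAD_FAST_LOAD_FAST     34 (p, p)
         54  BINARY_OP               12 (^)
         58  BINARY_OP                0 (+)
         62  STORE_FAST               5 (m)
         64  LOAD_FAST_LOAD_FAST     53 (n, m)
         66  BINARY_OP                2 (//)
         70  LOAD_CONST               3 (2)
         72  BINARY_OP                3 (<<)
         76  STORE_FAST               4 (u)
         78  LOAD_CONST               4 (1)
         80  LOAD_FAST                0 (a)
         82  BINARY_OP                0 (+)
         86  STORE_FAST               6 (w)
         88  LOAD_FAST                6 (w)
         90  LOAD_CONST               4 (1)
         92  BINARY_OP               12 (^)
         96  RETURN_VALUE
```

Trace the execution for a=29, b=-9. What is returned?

31

LOAD_FAST_LOAD_FAST a,b → push 29,-9. Stack: [29, -9]
BINARY_OP + → 29 + -9 = 20. Stack: [20]
LOAD_FAST b → push -9. Stack: [20, -9]
BINARY_OP * → 20 * -9 = -180. Stack: [-180]
STORE_FAST p → p=-180. Stack: []
LOAD_FAST_LOAD_FAST b,p → push -9,-180. Stack: [-9, -180]
BINARY_OP - → -9 - -180 = 171. Stack: [171]
LOAD_CONST → push 3. Stack: [171, 3]
LOAD_FAST b → push -9. Stack: [171, 3, -9]
BINARY_OP + → 3 + -9 = -6. Stack: [171, -6]
BINARY_OP + → 171 + -6 = 165. Stack: [165]
STORE_FAST n → n=165. Stack: []
LOAD_FAST_LOAD_FAST n,p → push 165,-180. Stack: [165, -180]
BINARY_OP * → 165 * -180 = -29700. Stack: [-29700]
STORE_FAST u → u=-29700. Stack: []
LOAD_CONST → push 10. Stack: [10]
LOAD_FAST u → push -29700. Stack: [10, -29700]
BINARY_OP * → 10 * -29700 = -297000. Stack: [-297000]
LOAD_FAST_LOAD_FAST p,p → push -180,-180. Stack: [-297000, -180, -180]
BINARY_OP ^ → -180 ^ -180 = 0. Stack: [-297000, 0]
BINARY_OP + → -297000 + 0 = -297000. Stack: [-297000]
STORE_FAST m → m=-297000. Stack: []
LOAD_FAST_LOAD_FAST n,m → push 165,-297000. Stack: [165, -297000]
BINARY_OP // → 165 // -297000 = -1. Stack: [-1]
LOAD_CONST → push 2. Stack: [-1, 2]
BINARY_OP << → -1 << 2 = -4. Stack: [-4]
STORE_FAST u → u=-4. Stack: []
LOAD_CONST → push 1. Stack: [1]
LOAD_FAST a → push 29. Stack: [1, 29]
BINARY_OP + → 1 + 29 = 30. Stack: [30]
STORE_FAST w → w=30. Stack: []
LOAD_FAST w → push 30. Stack: [30]
LOAD_CONST → push 1. Stack: [30, 1]
BINARY_OP ^ → 30 ^ 1 = 31. Stack: [31]
RETURN_VALUE → return 31.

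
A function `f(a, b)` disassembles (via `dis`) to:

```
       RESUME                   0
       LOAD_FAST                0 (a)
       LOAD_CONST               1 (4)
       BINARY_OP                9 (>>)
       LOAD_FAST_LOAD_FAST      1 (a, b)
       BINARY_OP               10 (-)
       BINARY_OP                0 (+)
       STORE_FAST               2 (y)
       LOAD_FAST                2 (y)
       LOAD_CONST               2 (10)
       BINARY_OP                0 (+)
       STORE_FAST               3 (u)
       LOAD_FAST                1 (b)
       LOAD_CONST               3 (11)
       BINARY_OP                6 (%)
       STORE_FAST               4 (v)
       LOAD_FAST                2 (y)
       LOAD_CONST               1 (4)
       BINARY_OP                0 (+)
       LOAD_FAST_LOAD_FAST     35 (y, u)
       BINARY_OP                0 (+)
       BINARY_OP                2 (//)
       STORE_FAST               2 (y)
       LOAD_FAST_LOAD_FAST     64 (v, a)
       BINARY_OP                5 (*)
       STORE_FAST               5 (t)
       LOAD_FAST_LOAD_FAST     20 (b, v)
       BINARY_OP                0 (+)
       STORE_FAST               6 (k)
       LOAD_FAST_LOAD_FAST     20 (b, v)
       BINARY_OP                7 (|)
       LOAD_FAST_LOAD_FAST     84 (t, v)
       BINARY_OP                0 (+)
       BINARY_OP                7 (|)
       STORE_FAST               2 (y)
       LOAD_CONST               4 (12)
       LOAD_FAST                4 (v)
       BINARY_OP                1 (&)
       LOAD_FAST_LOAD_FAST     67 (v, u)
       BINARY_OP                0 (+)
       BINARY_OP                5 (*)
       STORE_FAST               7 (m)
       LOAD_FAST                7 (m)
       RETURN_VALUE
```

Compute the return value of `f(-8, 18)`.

-40

LOAD_FAST a → push -8. Stack: [-8]
LOAD_CONST → push 4. Stack: [-8, 4]
BINARY_OP >> → -8 >> 4 = -1. Stack: [-1]
LOAD_FAST_LOAD_FAST a,b → push -8,18. Stack: [-1, -8, 18]
BINARY_OP - → -8 - 18 = -26. Stack: [-1, -26]
BINARY_OP + → -1 + -26 = -27. Stack: [-27]
STORE_FAST y → y=-27. Stack: []
LOAD_FAST y → push -27. Stack: [-27]
LOAD_CONST → push 10. Stack: [-27, 10]
BINARY_OP + → -27 + 10 = -17. Stack: [-17]
STORE_FAST u → u=-17. Stack: []
LOAD_FAST b → push 18. Stack: [18]
LOAD_CONST → push 11. Stack: [18, 11]
BINARY_OP % → 18 % 11 = 7. Stack: [7]
STORE_FAST v → v=7. Stack: []
LOAD_FAST y → push -27. Stack: [-27]
LOAD_CONST → push 4. Stack: [-27, 4]
BINARY_OP + → -27 + 4 = -23. Stack: [-23]
LOAD_FAST_LOAD_FAST y,u → push -27,-17. Stack: [-23, -27, -17]
BINARY_OP + → -27 + -17 = -44. Stack: [-23, -44]
BINARY_OP // → -23 // -44 = 0. Stack: [0]
STORE_FAST y → y=0. Stack: []
LOAD_FAST_LOAD_FAST v,a → push 7,-8. Stack: [7, -8]
BINARY_OP * → 7 * -8 = -56. Stack: [-56]
STORE_FAST t → t=-56. Stack: []
LOAD_FAST_LOAD_FAST b,v → push 18,7. Stack: [18, 7]
BINARY_OP + → 18 + 7 = 25. Stack: [25]
STORE_FAST k → k=25. Stack: []
LOAD_FAST_LOAD_FAST b,v → push 18,7. Stack: [18, 7]
BINARY_OP | → 18 | 7 = 23. Stack: [23]
LOAD_FAST_LOAD_FAST t,v → push -56,7. Stack: [23, -56, 7]
BINARY_OP + → -56 + 7 = -49. Stack: [23, -49]
BINARY_OP | → 23 | -49 = -33. Stack: [-33]
STORE_FAST y → y=-33. Stack: []
LOAD_CONST → push 12. Stack: [12]
LOAD_FAST v → push 7. Stack: [12, 7]
BINARY_OP & → 12 & 7 = 4. Stack: [4]
LOAD_FAST_LOAD_FAST v,u → push 7,-17. Stack: [4, 7, -17]
BINARY_OP + → 7 + -17 = -10. Stack: [4, -10]
BINARY_OP * → 4 * -10 = -40. Stack: [-40]
STORE_FAST m → m=-40. Stack: []
LOAD_FAST m → push -40. Stack: [-40]
RETURN_VALUE → return -40.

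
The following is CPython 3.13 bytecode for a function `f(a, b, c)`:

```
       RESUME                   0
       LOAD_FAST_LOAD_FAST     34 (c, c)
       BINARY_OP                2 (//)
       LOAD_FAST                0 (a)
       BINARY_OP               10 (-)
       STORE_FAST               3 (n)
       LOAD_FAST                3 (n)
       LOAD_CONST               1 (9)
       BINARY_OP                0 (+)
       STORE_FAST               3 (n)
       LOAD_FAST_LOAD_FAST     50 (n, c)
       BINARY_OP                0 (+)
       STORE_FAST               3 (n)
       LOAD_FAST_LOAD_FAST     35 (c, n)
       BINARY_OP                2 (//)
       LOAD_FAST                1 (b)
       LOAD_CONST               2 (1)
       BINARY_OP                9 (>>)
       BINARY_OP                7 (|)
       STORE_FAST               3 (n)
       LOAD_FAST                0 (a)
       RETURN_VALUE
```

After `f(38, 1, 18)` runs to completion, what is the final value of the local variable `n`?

LOAD_FAST_LOAD_FAST c,c → push 18,18. Stack: [18, 18]
BINARY_OP // → 18 // 18 = 1. Stack: [1]
LOAD_FAST a → push 38. Stack: [1, 38]
BINARY_OP - → 1 - 38 = -37. Stack: [-37]
STORE_FAST n → n=-37. Stack: []
LOAD_FAST n → push -37. Stack: [-37]
LOAD_CONST → push 9. Stack: [-37, 9]
BINARY_OP + → -37 + 9 = -28. Stack: [-28]
STORE_FAST n → n=-28. Stack: []
LOAD_FAST_LOAD_FAST n,c → push -28,18. Stack: [-28, 18]
BINARY_OP + → -28 + 18 = -10. Stack: [-10]
STORE_FAST n → n=-10. Stack: []
LOAD_FAST_LOAD_FAST c,n → push 18,-10. Stack: [18, -10]
BINARY_OP // → 18 // -10 = -2. Stack: [-2]
LOAD_FAST b → push 1. Stack: [-2, 1]
LOAD_CONST → push 1. Stack: [-2, 1, 1]
BINARY_OP >> → 1 >> 1 = 0. Stack: [-2, 0]
BINARY_OP | → -2 | 0 = -2. Stack: [-2]
STORE_FAST n → n=-2. Stack: []
LOAD_FAST a → push 38. Stack: [38]
RETURN_VALUE → return 38.

-2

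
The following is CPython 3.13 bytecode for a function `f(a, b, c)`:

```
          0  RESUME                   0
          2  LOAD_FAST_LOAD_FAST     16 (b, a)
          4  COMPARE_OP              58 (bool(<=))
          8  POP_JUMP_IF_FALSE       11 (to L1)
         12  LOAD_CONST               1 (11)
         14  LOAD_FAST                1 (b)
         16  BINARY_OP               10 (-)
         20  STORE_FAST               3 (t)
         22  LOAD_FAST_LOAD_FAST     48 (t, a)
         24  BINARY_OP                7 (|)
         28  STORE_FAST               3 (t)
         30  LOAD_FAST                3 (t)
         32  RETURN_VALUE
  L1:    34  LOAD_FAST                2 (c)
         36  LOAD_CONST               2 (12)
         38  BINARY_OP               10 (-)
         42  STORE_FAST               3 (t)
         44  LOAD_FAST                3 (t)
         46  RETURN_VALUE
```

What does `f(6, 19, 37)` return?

25

LOAD_FAST_LOAD_FAST b,a → push 19,6. Stack: [19, 6]
COMPARE_OP bool(<=) → 19 vs 6 = False. Stack: [False]
POP_JUMP_IF_FALSE → pop False; jump. Stack: []
LOAD_FAST c → push 37. Stack: [37]
LOAD_CONST → push 12. Stack: [37, 12]
BINARY_OP - → 37 - 12 = 25. Stack: [25]
STORE_FAST t → t=25. Stack: []
LOAD_FAST t → push 25. Stack: [25]
RETURN_VALUE → return 25.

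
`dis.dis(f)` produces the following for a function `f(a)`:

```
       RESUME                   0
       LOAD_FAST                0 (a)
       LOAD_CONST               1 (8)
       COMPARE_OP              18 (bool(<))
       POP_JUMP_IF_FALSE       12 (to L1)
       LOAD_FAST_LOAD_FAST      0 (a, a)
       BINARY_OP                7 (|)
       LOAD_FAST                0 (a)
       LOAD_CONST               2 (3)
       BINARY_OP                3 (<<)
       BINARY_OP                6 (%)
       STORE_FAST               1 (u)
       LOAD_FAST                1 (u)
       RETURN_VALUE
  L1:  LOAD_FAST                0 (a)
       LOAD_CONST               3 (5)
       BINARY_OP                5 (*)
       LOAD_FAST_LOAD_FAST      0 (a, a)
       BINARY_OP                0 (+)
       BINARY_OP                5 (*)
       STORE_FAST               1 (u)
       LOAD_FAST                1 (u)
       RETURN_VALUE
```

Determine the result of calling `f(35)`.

LOAD_FAST a → push 35. Stack: [35]
LOAD_CONST → push 8. Stack: [35, 8]
COMPARE_OP bool(<) → 35 vs 8 = False. Stack: [False]
POP_JUMP_IF_FALSE → pop False; jump. Stack: []
LOAD_FAST a → push 35. Stack: [35]
LOAD_CONST → push 5. Stack: [35, 5]
BINARY_OP * → 35 * 5 = 175. Stack: [175]
LOAD_FAST_LOAD_FAST a,a → push 35,35. Stack: [175, 35, 35]
BINARY_OP + → 35 + 35 = 70. Stack: [175, 70]
BINARY_OP * → 175 * 70 = 12250. Stack: [12250]
STORE_FAST u → u=12250. Stack: []
LOAD_FAST u → push 12250. Stack: [12250]
RETURN_VALUE → return 12250.

12250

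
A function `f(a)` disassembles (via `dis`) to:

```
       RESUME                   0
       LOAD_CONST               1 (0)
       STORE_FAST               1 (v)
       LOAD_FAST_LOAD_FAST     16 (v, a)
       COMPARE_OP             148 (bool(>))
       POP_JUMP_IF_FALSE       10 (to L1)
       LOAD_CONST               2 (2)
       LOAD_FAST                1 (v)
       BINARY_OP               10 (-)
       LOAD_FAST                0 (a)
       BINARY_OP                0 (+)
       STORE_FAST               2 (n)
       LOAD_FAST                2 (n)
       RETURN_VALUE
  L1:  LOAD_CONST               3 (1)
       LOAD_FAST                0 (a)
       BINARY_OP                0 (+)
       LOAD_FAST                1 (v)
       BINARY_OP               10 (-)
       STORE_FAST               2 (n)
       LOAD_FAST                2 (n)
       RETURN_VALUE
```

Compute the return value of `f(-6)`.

-4

LOAD_CONST → push 0. Stack: [0]
STORE_FAST v → v=0. Stack: []
LOAD_FAST_LOAD_FAST v,a → push 0,-6. Stack: [0, -6]
COMPARE_OP bool(>) → 0 vs -6 = True. Stack: [True]
POP_JUMP_IF_FALSE → pop True; no jump. Stack: []
LOAD_CONST → push 2. Stack: [2]
LOAD_FAST v → push 0. Stack: [2, 0]
BINARY_OP - → 2 - 0 = 2. Stack: [2]
LOAD_FAST a → push -6. Stack: [2, -6]
BINARY_OP + → 2 + -6 = -4. Stack: [-4]
STORE_FAST n → n=-4. Stack: []
LOAD_FAST n → push -4. Stack: [-4]
RETURN_VALUE → return -4.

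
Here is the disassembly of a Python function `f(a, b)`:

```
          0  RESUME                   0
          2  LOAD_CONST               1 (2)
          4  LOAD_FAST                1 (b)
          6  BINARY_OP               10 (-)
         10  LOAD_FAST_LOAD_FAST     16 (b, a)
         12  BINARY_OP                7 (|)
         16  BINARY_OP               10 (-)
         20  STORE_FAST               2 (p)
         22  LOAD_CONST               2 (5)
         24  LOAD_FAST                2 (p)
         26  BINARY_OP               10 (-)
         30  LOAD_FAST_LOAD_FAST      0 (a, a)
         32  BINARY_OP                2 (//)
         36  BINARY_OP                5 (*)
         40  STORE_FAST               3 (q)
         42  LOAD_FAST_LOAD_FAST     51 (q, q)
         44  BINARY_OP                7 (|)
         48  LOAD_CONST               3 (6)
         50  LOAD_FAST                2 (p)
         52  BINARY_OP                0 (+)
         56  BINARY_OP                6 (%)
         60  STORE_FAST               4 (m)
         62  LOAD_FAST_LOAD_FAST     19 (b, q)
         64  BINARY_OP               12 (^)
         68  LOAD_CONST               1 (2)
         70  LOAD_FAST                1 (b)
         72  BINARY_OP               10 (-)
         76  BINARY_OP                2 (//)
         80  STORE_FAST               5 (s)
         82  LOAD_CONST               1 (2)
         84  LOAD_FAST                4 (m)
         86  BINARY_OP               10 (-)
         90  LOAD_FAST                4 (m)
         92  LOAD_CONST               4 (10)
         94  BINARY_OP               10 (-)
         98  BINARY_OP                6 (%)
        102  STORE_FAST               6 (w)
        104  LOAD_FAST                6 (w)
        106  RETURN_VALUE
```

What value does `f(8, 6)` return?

-8

LOAD_CONST → push 2. Stack: [2]
LOAD_FAST b → push 6. Stack: [2, 6]
BINARY_OP - → 2 - 6 = -4. Stack: [-4]
LOAD_FAST_LOAD_FAST b,a → push 6,8. Stack: [-4, 6, 8]
BINARY_OP | → 6 | 8 = 14. Stack: [-4, 14]
BINARY_OP - → -4 - 14 = -18. Stack: [-18]
STORE_FAST p → p=-18. Stack: []
LOAD_CONST → push 5. Stack: [5]
LOAD_FAST p → push -18. Stack: [5, -18]
BINARY_OP - → 5 - -18 = 23. Stack: [23]
LOAD_FAST_LOAD_FAST a,a → push 8,8. Stack: [23, 8, 8]
BINARY_OP // → 8 // 8 = 1. Stack: [23, 1]
BINARY_OP * → 23 * 1 = 23. Stack: [23]
STORE_FAST q → q=23. Stack: []
LOAD_FAST_LOAD_FAST q,q → push 23,23. Stack: [23, 23]
BINARY_OP | → 23 | 23 = 23. Stack: [23]
LOAD_CONST → push 6. Stack: [23, 6]
LOAD_FAST p → push -18. Stack: [23, 6, -18]
BINARY_OP + → 6 + -18 = -12. Stack: [23, -12]
BINARY_OP % → 23 % -12 = -1. Stack: [-1]
STORE_FAST m → m=-1. Stack: []
LOAD_FAST_LOAD_FAST b,q → push 6,23. Stack: [6, 23]
BINARY_OP ^ → 6 ^ 23 = 17. Stack: [17]
LOAD_CONST → push 2. Stack: [17, 2]
LOAD_FAST b → push 6. Stack: [17, 2, 6]
BINARY_OP - → 2 - 6 = -4. Stack: [17, -4]
BINARY_OP // → 17 // -4 = -5. Stack: [-5]
STORE_FAST s → s=-5. Stack: []
LOAD_CONST → push 2. Stack: [2]
LOAD_FAST m → push -1. Stack: [2, -1]
BINARY_OP - → 2 - -1 = 3. Stack: [3]
LOAD_FAST m → push -1. Stack: [3, -1]
LOAD_CONST → push 10. Stack: [3, -1, 10]
BINARY_OP - → -1 - 10 = -11. Stack: [3, -11]
BINARY_OP % → 3 % -11 = -8. Stack: [-8]
STORE_FAST w → w=-8. Stack: []
LOAD_FAST w → push -8. Stack: [-8]
RETURN_VALUE → return -8.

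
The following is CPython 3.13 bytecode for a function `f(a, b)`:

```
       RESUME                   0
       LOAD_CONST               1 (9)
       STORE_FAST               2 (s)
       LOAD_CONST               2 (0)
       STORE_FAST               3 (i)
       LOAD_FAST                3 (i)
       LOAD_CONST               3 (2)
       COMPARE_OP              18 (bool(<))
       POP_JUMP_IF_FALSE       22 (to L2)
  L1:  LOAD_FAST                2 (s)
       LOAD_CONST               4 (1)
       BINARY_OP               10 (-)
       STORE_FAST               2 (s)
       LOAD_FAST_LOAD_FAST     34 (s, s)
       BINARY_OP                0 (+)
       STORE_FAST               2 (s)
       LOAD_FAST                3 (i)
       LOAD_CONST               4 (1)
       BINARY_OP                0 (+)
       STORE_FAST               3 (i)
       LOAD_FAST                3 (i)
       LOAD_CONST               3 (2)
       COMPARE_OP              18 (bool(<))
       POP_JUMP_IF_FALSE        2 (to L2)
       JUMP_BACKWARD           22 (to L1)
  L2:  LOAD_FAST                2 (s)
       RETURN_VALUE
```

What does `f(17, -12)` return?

LOAD_CONST → push 9. Stack: [9]
STORE_FAST s → s=9. Stack: []
LOAD_CONST → push 0. Stack: [0]
STORE_FAST i → i=0. Stack: []
LOAD_FAST i → push 0. Stack: [0]
LOAD_CONST → push 2. Stack: [0, 2]
COMPARE_OP bool(<) → 0 vs 2 = True. Stack: [True]
POP_JUMP_IF_FALSE → pop True; no jump. Stack: []
LOAD_FAST s → push 9. Stack: [9]
LOAD_CONST → push 1. Stack: [9, 1]
BINARY_OP - → 9 - 1 = 8. Stack: [8]
STORE_FAST s → s=8. Stack: []
LOAD_FAST_LOAD_FAST s,s → push 8,8. Stack: [8, 8]
BINARY_OP + → 8 + 8 = 16. Stack: [16]
STORE_FAST s → s=16. Stack: []
LOAD_FAST i → push 0. Stack: [0]
LOAD_CONST → push 1. Stack: [0, 1]
BINARY_OP + → 0 + 1 = 1. Stack: [1]
STORE_FAST i → i=1. Stack: []
LOAD_FAST i → push 1. Stack: [1]
LOAD_CONST → push 2. Stack: [1, 2]
COMPARE_OP bool(<) → 1 vs 2 = True. Stack: [True]
POP_JUMP_IF_FALSE → pop True; no jump. Stack: []
LOAD_FAST s → push 16. Stack: [16]
LOAD_CONST → push 1. Stack: [16, 1]
BINARY_OP - → 16 - 1 = 15. Stack: [15]
STORE_FAST s → s=15. Stack: []
LOAD_FAST_LOAD_FAST s,s → push 15,15. Stack: [15, 15]
BINARY_OP + → 15 + 15 = 30. Stack: [30]
STORE_FAST s → s=30. Stack: []
LOAD_FAST i → push 1. Stack: [1]
LOAD_CONST → push 1. Stack: [1, 1]
BINARY_OP + → 1 + 1 = 2. Stack: [2]
STORE_FAST i → i=2. Stack: []
LOAD_FAST i → push 2. Stack: [2]
LOAD_CONST → push 2. Stack: [2, 2]
COMPARE_OP bool(<) → 2 vs 2 = False. Stack: [False]
POP_JUMP_IF_FALSE → pop False; jump. Stack: []
LOAD_FAST s → push 30. Stack: [30]
RETURN_VALUE → return 30.

30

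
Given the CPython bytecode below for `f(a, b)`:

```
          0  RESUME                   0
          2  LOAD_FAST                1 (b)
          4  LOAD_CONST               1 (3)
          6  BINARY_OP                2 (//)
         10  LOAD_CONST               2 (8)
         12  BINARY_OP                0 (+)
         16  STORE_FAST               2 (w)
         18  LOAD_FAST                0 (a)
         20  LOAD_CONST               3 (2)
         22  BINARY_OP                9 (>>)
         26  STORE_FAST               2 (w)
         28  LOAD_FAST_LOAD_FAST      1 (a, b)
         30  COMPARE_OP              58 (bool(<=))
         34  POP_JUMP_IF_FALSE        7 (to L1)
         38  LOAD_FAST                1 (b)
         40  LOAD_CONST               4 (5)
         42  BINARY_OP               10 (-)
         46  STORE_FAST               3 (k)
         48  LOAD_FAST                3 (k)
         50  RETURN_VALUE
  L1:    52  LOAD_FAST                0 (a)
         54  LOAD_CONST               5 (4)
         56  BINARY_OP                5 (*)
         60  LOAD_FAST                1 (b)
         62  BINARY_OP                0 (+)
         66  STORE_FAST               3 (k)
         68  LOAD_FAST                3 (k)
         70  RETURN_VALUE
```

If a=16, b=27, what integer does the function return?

22

LOAD_FAST b → push 27. Stack: [27]
LOAD_CONST → push 3. Stack: [27, 3]
BINARY_OP // → 27 // 3 = 9. Stack: [9]
LOAD_CONST → push 8. Stack: [9, 8]
BINARY_OP + → 9 + 8 = 17. Stack: [17]
STORE_FAST w → w=17. Stack: []
LOAD_FAST a → push 16. Stack: [16]
LOAD_CONST → push 2. Stack: [16, 2]
BINARY_OP >> → 16 >> 2 = 4. Stack: [4]
STORE_FAST w → w=4. Stack: []
LOAD_FAST_LOAD_FAST a,b → push 16,27. Stack: [16, 27]
COMPARE_OP bool(<=) → 16 vs 27 = True. Stack: [True]
POP_JUMP_IF_FALSE → pop True; no jump. Stack: []
LOAD_FAST b → push 27. Stack: [27]
LOAD_CONST → push 5. Stack: [27, 5]
BINARY_OP - → 27 - 5 = 22. Stack: [22]
STORE_FAST k → k=22. Stack: []
LOAD_FAST k → push 22. Stack: [22]
RETURN_VALUE → return 22.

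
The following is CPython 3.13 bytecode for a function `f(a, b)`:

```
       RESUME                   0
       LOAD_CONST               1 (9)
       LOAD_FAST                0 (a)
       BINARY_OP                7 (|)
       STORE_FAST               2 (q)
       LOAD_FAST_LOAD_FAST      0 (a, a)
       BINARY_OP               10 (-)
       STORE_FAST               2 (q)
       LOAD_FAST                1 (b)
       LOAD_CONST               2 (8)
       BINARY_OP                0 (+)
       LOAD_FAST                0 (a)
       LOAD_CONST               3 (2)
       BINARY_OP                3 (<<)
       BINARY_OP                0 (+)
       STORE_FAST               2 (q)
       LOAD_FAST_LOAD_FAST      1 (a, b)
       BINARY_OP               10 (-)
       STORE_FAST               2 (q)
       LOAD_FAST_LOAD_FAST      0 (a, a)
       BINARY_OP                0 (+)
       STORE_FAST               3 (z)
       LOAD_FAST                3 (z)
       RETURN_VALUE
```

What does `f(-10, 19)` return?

-20

LOAD_CONST → push 9. Stack: [9]
LOAD_FAST a → push -10. Stack: [9, -10]
BINARY_OP | → 9 | -10 = -1. Stack: [-1]
STORE_FAST q → q=-1. Stack: []
LOAD_FAST_LOAD_FAST a,a → push -10,-10. Stack: [-10, -10]
BINARY_OP - → -10 - -10 = 0. Stack: [0]
STORE_FAST q → q=0. Stack: []
LOAD_FAST b → push 19. Stack: [19]
LOAD_CONST → push 8. Stack: [19, 8]
BINARY_OP + → 19 + 8 = 27. Stack: [27]
LOAD_FAST a → push -10. Stack: [27, -10]
LOAD_CONST → push 2. Stack: [27, -10, 2]
BINARY_OP << → -10 << 2 = -40. Stack: [27, -40]
BINARY_OP + → 27 + -40 = -13. Stack: [-13]
STORE_FAST q → q=-13. Stack: []
LOAD_FAST_LOAD_FAST a,b → push -10,19. Stack: [-10, 19]
BINARY_OP - → -10 - 19 = -29. Stack: [-29]
STORE_FAST q → q=-29. Stack: []
LOAD_FAST_LOAD_FAST a,a → push -10,-10. Stack: [-10, -10]
BINARY_OP + → -10 + -10 = -20. Stack: [-20]
STORE_FAST z → z=-20. Stack: []
LOAD_FAST z → push -20. Stack: [-20]
RETURN_VALUE → return -20.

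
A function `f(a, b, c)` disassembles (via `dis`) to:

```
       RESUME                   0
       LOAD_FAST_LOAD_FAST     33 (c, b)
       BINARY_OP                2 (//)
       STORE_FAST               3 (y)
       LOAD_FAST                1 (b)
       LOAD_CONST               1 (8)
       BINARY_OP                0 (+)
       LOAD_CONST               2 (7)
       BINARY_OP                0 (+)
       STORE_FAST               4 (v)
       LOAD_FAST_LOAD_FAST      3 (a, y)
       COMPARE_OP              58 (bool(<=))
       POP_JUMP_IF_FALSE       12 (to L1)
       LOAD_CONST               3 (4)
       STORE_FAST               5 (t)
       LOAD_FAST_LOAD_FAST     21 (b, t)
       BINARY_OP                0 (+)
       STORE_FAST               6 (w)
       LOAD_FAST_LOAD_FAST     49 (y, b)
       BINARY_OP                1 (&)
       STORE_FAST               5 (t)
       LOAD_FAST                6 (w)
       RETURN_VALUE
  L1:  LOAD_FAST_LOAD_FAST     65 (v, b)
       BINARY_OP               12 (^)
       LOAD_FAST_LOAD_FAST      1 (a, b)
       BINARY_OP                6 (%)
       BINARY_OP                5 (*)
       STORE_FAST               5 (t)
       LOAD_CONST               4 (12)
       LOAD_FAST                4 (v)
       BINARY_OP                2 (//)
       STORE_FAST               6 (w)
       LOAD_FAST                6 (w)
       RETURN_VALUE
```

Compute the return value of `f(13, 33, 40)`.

LOAD_FAST_LOAD_FAST c,b → push 40,33. Stack: [40, 33]
BINARY_OP // → 40 // 33 = 1. Stack: [1]
STORE_FAST y → y=1. Stack: []
LOAD_FAST b → push 33. Stack: [33]
LOAD_CONST → push 8. Stack: [33, 8]
BINARY_OP + → 33 + 8 = 41. Stack: [41]
LOAD_CONST → push 7. Stack: [41, 7]
BINARY_OP + → 41 + 7 = 48. Stack: [48]
STORE_FAST v → v=48. Stack: []
LOAD_FAST_LOAD_FAST a,y → push 13,1. Stack: [13, 1]
COMPARE_OP bool(<=) → 13 vs 1 = False. Stack: [False]
POP_JUMP_IF_FALSE → pop False; jump. Stack: []
LOAD_FAST_LOAD_FAST v,b → push 48,33. Stack: [48, 33]
BINARY_OP ^ → 48 ^ 33 = 17. Stack: [17]
LOAD_FAST_LOAD_FAST a,b → push 13,33. Stack: [17, 13, 33]
BINARY_OP % → 13 % 33 = 13. Stack: [17, 13]
BINARY_OP * → 17 * 13 = 221. Stack: [221]
STORE_FAST t → t=221. Stack: []
LOAD_CONST → push 12. Stack: [12]
LOAD_FAST v → push 48. Stack: [12, 48]
BINARY_OP // → 12 // 48 = 0. Stack: [0]
STORE_FAST w → w=0. Stack: []
LOAD_FAST w → push 0. Stack: [0]
RETURN_VALUE → return 0.

0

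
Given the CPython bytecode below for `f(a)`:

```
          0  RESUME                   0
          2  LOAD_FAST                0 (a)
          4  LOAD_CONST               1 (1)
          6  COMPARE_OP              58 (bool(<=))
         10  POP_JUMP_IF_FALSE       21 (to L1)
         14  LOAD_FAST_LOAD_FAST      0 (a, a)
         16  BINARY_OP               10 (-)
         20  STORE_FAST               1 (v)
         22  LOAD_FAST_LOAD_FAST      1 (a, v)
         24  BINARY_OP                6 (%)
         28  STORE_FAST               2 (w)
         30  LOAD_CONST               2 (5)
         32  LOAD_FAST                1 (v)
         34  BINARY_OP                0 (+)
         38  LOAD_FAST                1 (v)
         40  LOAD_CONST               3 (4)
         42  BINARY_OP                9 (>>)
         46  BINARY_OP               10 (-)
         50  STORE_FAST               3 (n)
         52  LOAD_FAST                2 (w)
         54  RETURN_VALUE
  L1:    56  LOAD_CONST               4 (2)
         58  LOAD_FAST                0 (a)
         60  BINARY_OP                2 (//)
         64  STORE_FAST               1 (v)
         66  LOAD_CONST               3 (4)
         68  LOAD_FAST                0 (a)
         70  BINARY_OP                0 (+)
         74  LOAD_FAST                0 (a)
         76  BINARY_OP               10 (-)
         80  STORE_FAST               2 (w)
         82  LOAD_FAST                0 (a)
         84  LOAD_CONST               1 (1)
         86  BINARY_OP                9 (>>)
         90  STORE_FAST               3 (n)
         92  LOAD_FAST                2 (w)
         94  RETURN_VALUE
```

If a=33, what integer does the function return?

4

LOAD_FAST a → push 33. Stack: [33]
LOAD_CONST → push 1. Stack: [33, 1]
COMPARE_OP bool(<=) → 33 vs 1 = False. Stack: [False]
POP_JUMP_IF_FALSE → pop False; jump. Stack: []
LOAD_CONST → push 2. Stack: [2]
LOAD_FAST a → push 33. Stack: [2, 33]
BINARY_OP // → 2 // 33 = 0. Stack: [0]
STORE_FAST v → v=0. Stack: []
LOAD_CONST → push 4. Stack: [4]
LOAD_FAST a → push 33. Stack: [4, 33]
BINARY_OP + → 4 + 33 = 37. Stack: [37]
LOAD_FAST a → push 33. Stack: [37, 33]
BINARY_OP - → 37 - 33 = 4. Stack: [4]
STORE_FAST w → w=4. Stack: []
LOAD_FAST a → push 33. Stack: [33]
LOAD_CONST → push 1. Stack: [33, 1]
BINARY_OP >> → 33 >> 1 = 16. Stack: [16]
STORE_FAST n → n=16. Stack: []
LOAD_FAST w → push 4. Stack: [4]
RETURN_VALUE → return 4.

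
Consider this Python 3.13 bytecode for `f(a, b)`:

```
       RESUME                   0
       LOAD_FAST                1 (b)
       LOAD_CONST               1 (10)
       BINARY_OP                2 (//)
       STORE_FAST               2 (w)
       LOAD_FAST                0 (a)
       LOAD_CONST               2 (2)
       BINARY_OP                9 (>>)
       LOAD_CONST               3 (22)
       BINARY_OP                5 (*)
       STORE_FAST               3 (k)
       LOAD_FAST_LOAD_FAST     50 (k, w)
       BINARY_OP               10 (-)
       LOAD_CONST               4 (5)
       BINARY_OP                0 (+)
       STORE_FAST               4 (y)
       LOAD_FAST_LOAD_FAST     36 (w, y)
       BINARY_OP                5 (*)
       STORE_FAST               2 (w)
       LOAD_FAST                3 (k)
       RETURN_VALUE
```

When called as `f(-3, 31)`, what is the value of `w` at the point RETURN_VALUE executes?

LOAD_FAST b → push 31. Stack: [31]
LOAD_CONST → push 10. Stack: [31, 10]
BINARY_OP // → 31 // 10 = 3. Stack: [3]
STORE_FAST w → w=3. Stack: []
LOAD_FAST a → push -3. Stack: [-3]
LOAD_CONST → push 2. Stack: [-3, 2]
BINARY_OP >> → -3 >> 2 = -1. Stack: [-1]
LOAD_CONST → push 22. Stack: [-1, 22]
BINARY_OP * → -1 * 22 = -22. Stack: [-22]
STORE_FAST k → k=-22. Stack: []
LOAD_FAST_LOAD_FAST k,w → push -22,3. Stack: [-22, 3]
BINARY_OP - → -22 - 3 = -25. Stack: [-25]
LOAD_CONST → push 5. Stack: [-25, 5]
BINARY_OP + → -25 + 5 = -20. Stack: [-20]
STORE_FAST y → y=-20. Stack: []
LOAD_FAST_LOAD_FAST w,y → push 3,-20. Stack: [3, -20]
BINARY_OP * → 3 * -20 = -60. Stack: [-60]
STORE_FAST w → w=-60. Stack: []
LOAD_FAST k → push -22. Stack: [-22]
RETURN_VALUE → return -22.

-60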